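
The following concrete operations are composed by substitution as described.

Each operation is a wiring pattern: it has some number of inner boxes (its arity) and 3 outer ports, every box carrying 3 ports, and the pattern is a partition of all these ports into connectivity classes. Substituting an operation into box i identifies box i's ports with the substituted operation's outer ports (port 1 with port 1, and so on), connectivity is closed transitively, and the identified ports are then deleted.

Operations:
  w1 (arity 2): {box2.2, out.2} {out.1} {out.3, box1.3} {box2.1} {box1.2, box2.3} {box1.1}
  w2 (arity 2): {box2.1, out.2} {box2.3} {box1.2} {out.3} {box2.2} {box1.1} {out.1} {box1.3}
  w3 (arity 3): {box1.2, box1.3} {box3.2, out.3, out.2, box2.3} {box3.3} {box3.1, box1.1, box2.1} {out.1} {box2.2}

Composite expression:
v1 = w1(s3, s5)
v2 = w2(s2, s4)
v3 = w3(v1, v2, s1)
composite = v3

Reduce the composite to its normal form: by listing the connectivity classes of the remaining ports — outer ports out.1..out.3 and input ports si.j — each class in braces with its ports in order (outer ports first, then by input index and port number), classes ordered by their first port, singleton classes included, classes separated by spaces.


Reachability decides: close wires over w3-identified ports.
the subtree at w1 composes to {out.1} {out.2, s5.2} {out.3, s3.3} {s3.1} {s3.2, s5.3} {s5.1} on (s3, s5); out.j = own outer ports
the subtree at w2 composes to {out.1} {out.2, s4.1} {out.3} {s2.1} {s2.2} {s2.3} {s4.2} {s4.3} on (s2, s4); out.j = own outer ports
the subtree at w3 composes to {out.1} {out.2, out.3, s1.2} {s1.1} {s1.3} {s2.1} {s2.2} {s2.3} {s3.1} {s3.2, s5.3} {s3.3, s5.2} {s4.1} {s4.2} {s4.3} {s5.1} on (s3, s5, s2, s4, s1); out.j = own outer ports

{out.1} {out.2, out.3, s1.2} {s1.1} {s1.3} {s2.1} {s2.2} {s2.3} {s3.1} {s3.2, s5.3} {s3.3, s5.2} {s4.1} {s4.2} {s4.3} {s5.1}


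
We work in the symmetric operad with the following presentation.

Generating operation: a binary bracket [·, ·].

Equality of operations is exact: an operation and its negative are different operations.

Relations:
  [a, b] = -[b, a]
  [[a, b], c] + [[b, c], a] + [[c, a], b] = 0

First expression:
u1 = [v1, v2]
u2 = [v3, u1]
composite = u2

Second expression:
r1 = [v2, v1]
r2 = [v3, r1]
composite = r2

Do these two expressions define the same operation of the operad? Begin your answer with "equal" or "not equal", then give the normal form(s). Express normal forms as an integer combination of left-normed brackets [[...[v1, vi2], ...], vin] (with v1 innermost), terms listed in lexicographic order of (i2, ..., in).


not equal; first: -[[v1, v2], v3]; second: [[v1, v2], v3]

The first composite normalizes to -[[v1, v2], v3]
The second composite normalizes to [[v1, v2], v3]
The normal forms differ: not equal.


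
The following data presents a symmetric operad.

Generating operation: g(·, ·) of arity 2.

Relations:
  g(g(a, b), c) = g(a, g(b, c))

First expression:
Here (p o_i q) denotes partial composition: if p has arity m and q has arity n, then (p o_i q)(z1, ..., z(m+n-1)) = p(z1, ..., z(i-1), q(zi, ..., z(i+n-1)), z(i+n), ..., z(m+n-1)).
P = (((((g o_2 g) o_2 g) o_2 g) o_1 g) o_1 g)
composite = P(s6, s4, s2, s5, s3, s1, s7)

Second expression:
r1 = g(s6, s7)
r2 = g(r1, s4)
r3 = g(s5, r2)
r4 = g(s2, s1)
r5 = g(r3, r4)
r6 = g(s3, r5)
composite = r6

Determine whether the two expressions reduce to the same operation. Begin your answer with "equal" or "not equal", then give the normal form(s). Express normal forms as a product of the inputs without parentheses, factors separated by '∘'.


The first expression reduces to s6 ∘ s4 ∘ s2 ∘ s5 ∘ s3 ∘ s1 ∘ s7
The second expression reduces to s3 ∘ s5 ∘ s6 ∘ s7 ∘ s4 ∘ s2 ∘ s1
The forms do not match — not equal.

not equal; first: s6 ∘ s4 ∘ s2 ∘ s5 ∘ s3 ∘ s1 ∘ s7; second: s3 ∘ s5 ∘ s6 ∘ s7 ∘ s4 ∘ s2 ∘ s1


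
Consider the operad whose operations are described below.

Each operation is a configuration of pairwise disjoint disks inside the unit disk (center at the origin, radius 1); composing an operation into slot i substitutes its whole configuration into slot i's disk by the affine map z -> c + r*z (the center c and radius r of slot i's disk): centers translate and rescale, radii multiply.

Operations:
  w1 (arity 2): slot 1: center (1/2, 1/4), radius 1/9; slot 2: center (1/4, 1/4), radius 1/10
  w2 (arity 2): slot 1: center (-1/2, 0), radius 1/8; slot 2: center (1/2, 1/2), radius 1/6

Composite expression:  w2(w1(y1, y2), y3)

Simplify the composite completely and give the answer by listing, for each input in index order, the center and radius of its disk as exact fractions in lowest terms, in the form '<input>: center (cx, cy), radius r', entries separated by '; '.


y1: center (-7/16, 1/32), radius 1/72; y2: center (-15/32, 1/32), radius 1/80; y3: center (1/2, 1/2), radius 1/6

Affine substitution under w2: radii multiply and y-centers shift.
tracing y1 down its 2-map path: center (-7/16, 1/32), radius 1/72
tracing y2 down its 2-map path: center (-15/32, 1/32), radius 1/80
tracing y3 down its 1-map path: center (1/2, 1/2), radius 1/6


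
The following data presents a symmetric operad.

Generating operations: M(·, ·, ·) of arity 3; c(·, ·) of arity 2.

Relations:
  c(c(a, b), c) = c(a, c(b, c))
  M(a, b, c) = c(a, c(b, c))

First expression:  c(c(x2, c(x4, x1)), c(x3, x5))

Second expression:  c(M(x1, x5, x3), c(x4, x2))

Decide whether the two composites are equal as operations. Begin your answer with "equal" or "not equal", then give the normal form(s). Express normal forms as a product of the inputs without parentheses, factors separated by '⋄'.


not equal; the first gives x2 ⋄ x4 ⋄ x1 ⋄ x3 ⋄ x5 and the second x1 ⋄ x5 ⋄ x3 ⋄ x4 ⋄ x2

The first expression reduces to x2 ⋄ x4 ⋄ x1 ⋄ x3 ⋄ x5
The second expression reduces to x1 ⋄ x5 ⋄ x3 ⋄ x4 ⋄ x2
They disagree, so not equal.


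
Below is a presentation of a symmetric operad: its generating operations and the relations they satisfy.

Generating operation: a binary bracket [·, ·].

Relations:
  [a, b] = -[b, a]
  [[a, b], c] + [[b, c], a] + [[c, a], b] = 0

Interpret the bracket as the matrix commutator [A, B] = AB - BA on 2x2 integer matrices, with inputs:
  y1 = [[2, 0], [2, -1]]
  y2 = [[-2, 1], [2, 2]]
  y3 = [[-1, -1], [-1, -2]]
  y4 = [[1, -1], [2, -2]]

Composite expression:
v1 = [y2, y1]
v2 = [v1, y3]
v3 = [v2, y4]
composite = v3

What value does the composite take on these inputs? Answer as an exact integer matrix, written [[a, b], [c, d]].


[y2, y1] = [[2, -3], [14, -2]]
[[y2, y1], y3] = [[17, -1], [18, -17]]
[[[y2, y1], y3], y4] = [[16, -31], [-14, -16]]

[[16, -31], [-14, -16]]


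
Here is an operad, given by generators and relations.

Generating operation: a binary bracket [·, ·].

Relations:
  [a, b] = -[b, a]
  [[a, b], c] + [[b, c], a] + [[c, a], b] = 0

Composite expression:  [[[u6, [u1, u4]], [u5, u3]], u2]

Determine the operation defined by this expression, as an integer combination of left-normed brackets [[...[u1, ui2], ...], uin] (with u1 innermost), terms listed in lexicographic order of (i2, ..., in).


[[[[[u1, u4], u6], u3], u5], u2] - [[[[[u1, u4], u6], u5], u3], u2]

Antisymmetry and Jacobi reduce to u1-anchored left-normed brackets.
Composite bracket: [[[u6, [u1, u4]], [u5, u3]], u2]
Under [a, b] = ab - ba we get 32 signed associative words (2^5 = 32).
Only words starting with u1 matter:
  word u1u4u6u3u5u2 has sign +1, contributing +[[[[[u1, u4], u6], u3], u5], u2]
  word u1u4u6u5u3u2 has sign -1, contributing -[[[[[u1, u4], u6], u5], u3], u2]


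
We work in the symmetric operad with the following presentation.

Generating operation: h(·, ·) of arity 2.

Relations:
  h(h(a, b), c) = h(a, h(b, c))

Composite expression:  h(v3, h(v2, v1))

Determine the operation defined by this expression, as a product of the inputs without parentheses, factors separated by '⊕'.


All parenthesizations of h agree; list the v-inputs left to right.
h(v2, v1) flattens to v2 ⊕ v1
h(v3, h(v2, v1)) flattens to v3 ⊕ v2 ⊕ v1

v3 ⊕ v2 ⊕ v1


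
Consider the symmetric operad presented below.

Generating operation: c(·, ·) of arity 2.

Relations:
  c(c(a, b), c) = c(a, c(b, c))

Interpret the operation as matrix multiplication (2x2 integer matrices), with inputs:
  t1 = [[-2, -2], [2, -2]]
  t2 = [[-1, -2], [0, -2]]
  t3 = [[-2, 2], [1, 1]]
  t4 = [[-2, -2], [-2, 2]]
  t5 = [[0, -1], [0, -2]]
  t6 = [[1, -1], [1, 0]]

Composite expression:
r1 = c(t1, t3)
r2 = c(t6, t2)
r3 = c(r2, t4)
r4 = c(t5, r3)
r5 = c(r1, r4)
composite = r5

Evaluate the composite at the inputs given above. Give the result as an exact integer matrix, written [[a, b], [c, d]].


c(t1, t3) = [[2, -6], [-6, 2]]
c(t6, t2) = [[-1, 0], [-1, -2]]
c(c(t6, t2), t4) = [[2, 2], [6, -2]]
c(t5, c(c(t6, t2), t4)) = [[-6, 2], [-12, 4]]
c(c(t1, t3), c(t5, c(c(t6, t2), t4))) = [[60, -20], [12, -4]]

[[60, -20], [12, -4]]


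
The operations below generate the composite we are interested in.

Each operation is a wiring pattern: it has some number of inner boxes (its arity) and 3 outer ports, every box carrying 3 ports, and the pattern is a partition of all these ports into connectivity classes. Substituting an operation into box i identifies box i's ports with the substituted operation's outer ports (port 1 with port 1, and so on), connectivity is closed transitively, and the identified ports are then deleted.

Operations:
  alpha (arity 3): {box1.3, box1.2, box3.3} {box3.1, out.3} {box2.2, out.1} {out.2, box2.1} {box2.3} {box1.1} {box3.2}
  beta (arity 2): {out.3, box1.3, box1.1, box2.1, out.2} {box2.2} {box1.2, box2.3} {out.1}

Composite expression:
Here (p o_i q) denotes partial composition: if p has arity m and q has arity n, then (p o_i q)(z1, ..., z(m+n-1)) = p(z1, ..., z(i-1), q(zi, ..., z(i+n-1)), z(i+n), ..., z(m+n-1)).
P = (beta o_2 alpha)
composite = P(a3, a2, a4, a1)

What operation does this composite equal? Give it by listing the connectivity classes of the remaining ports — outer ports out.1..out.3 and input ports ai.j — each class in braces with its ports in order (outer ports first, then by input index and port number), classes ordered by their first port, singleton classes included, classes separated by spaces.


{out.1} {out.2, out.3, a3.1, a3.3, a4.2} {a1.1, a3.2} {a1.2} {a1.3, a2.2, a2.3} {a2.1} {a4.1} {a4.3}

Substituting into beta glues patterns; closure does the rest.
the subtree at alpha composes to {out.1, a4.2} {out.2, a4.1} {out.3, a1.1} {a1.2} {a1.3, a2.2, a2.3} {a2.1} {a4.3} on (a2, a4, a1); out.j = own outer ports
the subtree at beta composes to {out.1} {out.2, out.3, a3.1, a3.3, a4.2} {a1.1, a3.2} {a1.2} {a1.3, a2.2, a2.3} {a2.1} {a4.1} {a4.3} on (a3, a2, a4, a1); out.j = own outer ports


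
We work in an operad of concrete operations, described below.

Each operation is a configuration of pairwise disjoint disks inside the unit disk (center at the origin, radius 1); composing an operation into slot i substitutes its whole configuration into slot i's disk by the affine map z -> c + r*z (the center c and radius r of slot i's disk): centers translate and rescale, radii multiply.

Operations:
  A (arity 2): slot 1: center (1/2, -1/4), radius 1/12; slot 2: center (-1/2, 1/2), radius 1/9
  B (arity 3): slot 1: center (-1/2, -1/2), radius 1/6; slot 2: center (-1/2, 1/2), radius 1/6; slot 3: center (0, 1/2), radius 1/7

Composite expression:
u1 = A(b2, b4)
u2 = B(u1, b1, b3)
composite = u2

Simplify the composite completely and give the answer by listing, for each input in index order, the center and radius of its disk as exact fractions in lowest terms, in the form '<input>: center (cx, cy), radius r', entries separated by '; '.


b1: center (-1/2, 1/2), radius 1/6; b2: center (-5/12, -13/24), radius 1/72; b3: center (0, 1/2), radius 1/7; b4: center (-7/12, -5/12), radius 1/54

Each b-disk chains the slot maps above it in B; radii multiply.
input b2: composing its 2 substitution steps yields center (-5/12, -13/24), radius 1/72
input b4: composing its 2 substitution steps yields center (-7/12, -5/12), radius 1/54
input b1: composing its 1 substitution step yields center (-1/2, 1/2), radius 1/6
input b3: composing its 1 substitution step yields center (0, 1/2), radius 1/7


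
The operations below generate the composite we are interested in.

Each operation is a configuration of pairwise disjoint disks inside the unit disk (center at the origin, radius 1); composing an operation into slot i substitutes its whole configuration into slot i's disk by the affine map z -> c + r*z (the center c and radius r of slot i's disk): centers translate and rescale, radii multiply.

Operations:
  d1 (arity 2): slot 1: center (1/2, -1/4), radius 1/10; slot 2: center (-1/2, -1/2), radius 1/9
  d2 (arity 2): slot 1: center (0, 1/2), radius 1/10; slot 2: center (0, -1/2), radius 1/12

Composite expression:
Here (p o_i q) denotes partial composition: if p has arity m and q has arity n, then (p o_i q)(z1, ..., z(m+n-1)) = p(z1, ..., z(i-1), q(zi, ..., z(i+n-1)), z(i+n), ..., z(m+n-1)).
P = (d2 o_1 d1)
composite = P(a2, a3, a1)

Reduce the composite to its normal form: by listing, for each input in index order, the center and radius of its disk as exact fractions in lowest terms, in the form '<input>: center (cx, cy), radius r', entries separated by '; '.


a1: center (0, -1/2), radius 1/12; a2: center (1/20, 19/40), radius 1/100; a3: center (-1/20, 9/20), radius 1/90

Only the slot chain above each a matters under d2; compose those maps.
a2: after 2 affine steps, its disk has center (1/20, 19/40), radius 1/100
a3: after 2 affine steps, its disk has center (-1/20, 9/20), radius 1/90
a1: after 1 affine step, its disk has center (0, -1/2), radius 1/12


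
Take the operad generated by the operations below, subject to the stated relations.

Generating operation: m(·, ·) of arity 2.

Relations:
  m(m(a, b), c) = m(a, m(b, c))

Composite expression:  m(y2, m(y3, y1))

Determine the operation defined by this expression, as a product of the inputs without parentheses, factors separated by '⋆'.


Every regrouping of m is equal, so read the y-inputs in written order.
m(y3, y1) spells out as y3 ⋆ y1
m(y2, m(y3, y1)) spells out as y2 ⋆ y3 ⋆ y1

y2 ⋆ y3 ⋆ y1


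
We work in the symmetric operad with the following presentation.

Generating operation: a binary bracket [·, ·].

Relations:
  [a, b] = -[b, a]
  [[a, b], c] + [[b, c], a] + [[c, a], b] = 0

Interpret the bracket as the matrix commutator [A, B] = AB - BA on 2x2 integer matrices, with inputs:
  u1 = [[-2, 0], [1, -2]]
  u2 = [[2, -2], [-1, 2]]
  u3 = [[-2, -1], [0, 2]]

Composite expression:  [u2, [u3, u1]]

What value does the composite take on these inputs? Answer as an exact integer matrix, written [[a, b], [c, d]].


[[-8, -4], [2, 8]]

[u3, u1] = [[-1, 0], [4, 1]]
[u2, [u3, u1]] = [[-8, -4], [2, 8]]


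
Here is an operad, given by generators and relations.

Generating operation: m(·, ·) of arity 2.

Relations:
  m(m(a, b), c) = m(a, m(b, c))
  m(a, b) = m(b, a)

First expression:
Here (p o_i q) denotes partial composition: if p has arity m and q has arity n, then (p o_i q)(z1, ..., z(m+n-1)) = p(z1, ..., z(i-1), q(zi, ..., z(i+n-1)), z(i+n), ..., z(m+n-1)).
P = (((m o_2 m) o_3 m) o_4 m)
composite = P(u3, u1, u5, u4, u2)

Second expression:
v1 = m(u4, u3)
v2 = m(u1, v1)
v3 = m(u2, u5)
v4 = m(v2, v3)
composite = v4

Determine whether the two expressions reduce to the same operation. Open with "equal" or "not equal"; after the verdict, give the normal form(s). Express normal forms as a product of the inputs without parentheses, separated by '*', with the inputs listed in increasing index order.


Normal form of the first expression: u1 * u2 * u3 * u4 * u5
Normal form of the second expression: u1 * u2 * u3 * u4 * u5
Same normal form: equal.

equal: each reduces to u1 * u2 * u3 * u4 * u5


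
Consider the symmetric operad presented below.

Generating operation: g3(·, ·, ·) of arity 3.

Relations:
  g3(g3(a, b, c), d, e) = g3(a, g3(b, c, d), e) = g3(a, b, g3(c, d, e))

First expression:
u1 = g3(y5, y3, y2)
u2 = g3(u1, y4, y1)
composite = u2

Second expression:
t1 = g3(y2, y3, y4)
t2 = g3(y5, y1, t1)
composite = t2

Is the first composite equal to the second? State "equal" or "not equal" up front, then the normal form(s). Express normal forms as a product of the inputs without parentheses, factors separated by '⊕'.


not equal; first: y5 ⊕ y3 ⊕ y2 ⊕ y4 ⊕ y1; second: y5 ⊕ y1 ⊕ y2 ⊕ y3 ⊕ y4

The first composite normalizes to y5 ⊕ y3 ⊕ y2 ⊕ y4 ⊕ y1
The second composite normalizes to y5 ⊕ y1 ⊕ y2 ⊕ y3 ⊕ y4
They disagree, so not equal.


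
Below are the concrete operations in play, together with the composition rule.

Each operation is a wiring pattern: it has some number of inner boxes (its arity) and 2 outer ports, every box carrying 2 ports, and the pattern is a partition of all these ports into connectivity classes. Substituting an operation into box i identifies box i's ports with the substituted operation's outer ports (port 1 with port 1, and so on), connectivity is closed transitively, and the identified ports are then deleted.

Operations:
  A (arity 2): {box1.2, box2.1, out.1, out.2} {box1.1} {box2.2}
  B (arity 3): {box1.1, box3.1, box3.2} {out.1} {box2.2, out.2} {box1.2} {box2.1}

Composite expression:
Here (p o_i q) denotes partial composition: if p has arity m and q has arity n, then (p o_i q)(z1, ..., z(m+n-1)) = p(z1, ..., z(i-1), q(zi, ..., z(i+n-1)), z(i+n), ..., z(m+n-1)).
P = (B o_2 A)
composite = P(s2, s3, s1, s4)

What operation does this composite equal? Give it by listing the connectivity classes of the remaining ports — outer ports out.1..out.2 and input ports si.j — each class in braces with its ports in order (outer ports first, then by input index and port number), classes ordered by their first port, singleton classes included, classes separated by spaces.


{out.1} {out.2, s1.1, s3.2} {s1.2} {s2.1, s4.1, s4.2} {s2.2} {s3.1}

Substituting into B glues patterns; closure does the rest.
composing A on (s3, s1), with out.j its own outer ports: {out.1, out.2, s1.1, s3.2} {s1.2} {s3.1}
composing B on (s2, s3, s1, s4), with out.j its own outer ports: {out.1} {out.2, s1.1, s3.2} {s1.2} {s2.1, s4.1, s4.2} {s2.2} {s3.1}


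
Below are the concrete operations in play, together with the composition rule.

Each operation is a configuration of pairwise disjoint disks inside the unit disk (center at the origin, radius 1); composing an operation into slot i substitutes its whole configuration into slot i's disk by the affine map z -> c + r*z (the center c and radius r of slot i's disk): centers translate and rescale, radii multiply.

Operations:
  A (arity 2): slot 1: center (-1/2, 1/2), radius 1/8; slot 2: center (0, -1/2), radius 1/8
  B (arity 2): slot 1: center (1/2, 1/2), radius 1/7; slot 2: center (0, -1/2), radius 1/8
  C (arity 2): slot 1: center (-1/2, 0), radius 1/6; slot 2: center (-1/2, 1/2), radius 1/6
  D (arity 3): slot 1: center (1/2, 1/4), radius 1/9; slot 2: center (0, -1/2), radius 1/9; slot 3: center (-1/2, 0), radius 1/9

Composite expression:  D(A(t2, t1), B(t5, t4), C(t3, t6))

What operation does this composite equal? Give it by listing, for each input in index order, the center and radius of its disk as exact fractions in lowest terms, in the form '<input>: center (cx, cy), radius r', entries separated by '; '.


t1: center (1/2, 7/36), radius 1/72; t2: center (4/9, 11/36), radius 1/72; t3: center (-5/9, 0), radius 1/54; t4: center (0, -5/9), radius 1/72; t5: center (1/18, -4/9), radius 1/63; t6: center (-5/9, 1/18), radius 1/54

Each t-disk chains the slot maps above it in D; radii multiply.
input t2: applying the 2 nested substitutions gives center (4/9, 11/36), radius 1/72
input t1: applying the 2 nested substitutions gives center (1/2, 7/36), radius 1/72
input t5: applying the 2 nested substitutions gives center (1/18, -4/9), radius 1/63
input t4: applying the 2 nested substitutions gives center (0, -5/9), radius 1/72
input t3: applying the 2 nested substitutions gives center (-5/9, 0), radius 1/54
input t6: applying the 2 nested substitutions gives center (-5/9, 1/18), radius 1/54


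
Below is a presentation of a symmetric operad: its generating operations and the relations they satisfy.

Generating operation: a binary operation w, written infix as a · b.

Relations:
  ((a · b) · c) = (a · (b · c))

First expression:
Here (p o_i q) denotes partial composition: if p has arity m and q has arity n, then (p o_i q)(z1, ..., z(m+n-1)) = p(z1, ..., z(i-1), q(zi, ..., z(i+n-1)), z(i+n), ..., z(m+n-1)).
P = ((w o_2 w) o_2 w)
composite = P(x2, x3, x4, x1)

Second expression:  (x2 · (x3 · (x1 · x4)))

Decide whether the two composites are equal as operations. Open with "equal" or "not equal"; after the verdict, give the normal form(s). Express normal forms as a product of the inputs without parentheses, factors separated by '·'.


not equal; first: x2 · x3 · x4 · x1; second: x2 · x3 · x1 · x4

Normal form of the first expression: x2 · x3 · x4 · x1
Normal form of the second expression: x2 · x3 · x1 · x4
The normal forms differ: not equal.


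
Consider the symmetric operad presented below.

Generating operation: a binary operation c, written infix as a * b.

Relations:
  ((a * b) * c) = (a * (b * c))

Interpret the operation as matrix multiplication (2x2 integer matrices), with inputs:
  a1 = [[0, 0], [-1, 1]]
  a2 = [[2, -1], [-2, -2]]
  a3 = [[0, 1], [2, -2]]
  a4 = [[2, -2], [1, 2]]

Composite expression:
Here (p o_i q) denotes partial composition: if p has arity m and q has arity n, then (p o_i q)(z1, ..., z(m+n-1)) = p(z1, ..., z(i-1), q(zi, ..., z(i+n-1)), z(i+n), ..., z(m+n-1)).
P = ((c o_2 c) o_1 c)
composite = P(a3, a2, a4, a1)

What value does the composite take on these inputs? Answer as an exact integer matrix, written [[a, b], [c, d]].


[[0, 0], [12, -12]]

(a3 * a2) = [[-2, -2], [8, 2]]
(a4 * a1) = [[2, -2], [-2, 2]]
((a3 * a2) * (a4 * a1)) = [[0, 0], [12, -12]]


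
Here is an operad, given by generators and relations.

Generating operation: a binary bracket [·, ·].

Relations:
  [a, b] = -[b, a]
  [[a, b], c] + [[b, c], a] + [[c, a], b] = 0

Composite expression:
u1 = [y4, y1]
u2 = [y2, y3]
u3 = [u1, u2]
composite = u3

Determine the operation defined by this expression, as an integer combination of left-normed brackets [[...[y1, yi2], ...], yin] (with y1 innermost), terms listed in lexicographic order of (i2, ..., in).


-[[[y1, y4], y2], y3] + [[[y1, y4], y3], y2]

Skip Jacobi rewriting: expand, keep y1-initial words, read off terms.
Composite bracket: [[y4, y1], [y2, y3]]
Applying ab - ba throughout gives 8 signed words (2^3 = 8).
Only words starting with y1 matter:
  from y1y4y2y3, sign -1: term -[[[y1, y4], y2], y3]
  from y1y4y3y2, sign +1: term +[[[y1, y4], y3], y2]


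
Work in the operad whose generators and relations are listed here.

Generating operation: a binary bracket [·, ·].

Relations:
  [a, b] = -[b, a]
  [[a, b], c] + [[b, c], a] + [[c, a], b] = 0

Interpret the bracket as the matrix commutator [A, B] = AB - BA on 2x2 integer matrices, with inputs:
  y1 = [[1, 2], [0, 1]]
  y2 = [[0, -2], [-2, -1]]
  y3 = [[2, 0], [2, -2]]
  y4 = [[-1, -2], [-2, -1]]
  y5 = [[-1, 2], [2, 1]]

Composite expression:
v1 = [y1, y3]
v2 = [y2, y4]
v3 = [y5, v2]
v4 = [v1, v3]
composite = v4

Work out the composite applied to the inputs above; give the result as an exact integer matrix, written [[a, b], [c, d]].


[[-32, 160], [-32, 32]]

[y1, y3] = [[4, -8], [0, -4]]
[y2, y4] = [[0, -2], [2, 0]]
[y5, [y2, y4]] = [[8, 4], [4, -8]]
[[y1, y3], [y5, [y2, y4]]] = [[-32, 160], [-32, 32]]


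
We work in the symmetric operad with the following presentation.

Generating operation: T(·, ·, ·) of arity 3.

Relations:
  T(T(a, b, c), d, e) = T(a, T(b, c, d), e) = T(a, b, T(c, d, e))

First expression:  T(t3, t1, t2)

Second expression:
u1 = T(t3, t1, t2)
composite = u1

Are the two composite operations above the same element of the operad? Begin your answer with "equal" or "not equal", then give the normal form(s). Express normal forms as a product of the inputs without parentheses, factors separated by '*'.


equal; both compose to t3 * t1 * t2

The first composite normalizes to t3 * t1 * t2
The second composite normalizes to t3 * t1 * t2
The forms coincide; equal.


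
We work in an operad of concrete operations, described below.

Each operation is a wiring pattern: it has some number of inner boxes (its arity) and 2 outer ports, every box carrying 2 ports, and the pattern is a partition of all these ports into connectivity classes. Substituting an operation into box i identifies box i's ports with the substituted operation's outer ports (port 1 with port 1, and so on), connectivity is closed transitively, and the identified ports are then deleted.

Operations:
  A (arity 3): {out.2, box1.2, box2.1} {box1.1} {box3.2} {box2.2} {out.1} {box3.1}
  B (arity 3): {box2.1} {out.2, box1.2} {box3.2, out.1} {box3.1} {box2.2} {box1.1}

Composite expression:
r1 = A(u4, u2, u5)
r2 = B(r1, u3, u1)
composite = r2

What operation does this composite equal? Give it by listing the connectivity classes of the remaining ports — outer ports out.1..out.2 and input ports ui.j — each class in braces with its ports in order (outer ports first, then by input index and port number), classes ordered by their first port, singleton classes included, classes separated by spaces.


{out.1, u1.2} {out.2, u2.1, u4.2} {u1.1} {u2.2} {u3.1} {u3.2} {u4.1} {u5.1} {u5.2}

Two ports join when wires chain via B-identified ports.
A over (u4, u2, u5) gives {out.1} {out.2, u2.1, u4.2} {u2.2} {u4.1} {u5.1} {u5.2}, out.j being that stage's outer ports
B over (u4, u2, u5, u3, u1) gives {out.1, u1.2} {out.2, u2.1, u4.2} {u1.1} {u2.2} {u3.1} {u3.2} {u4.1} {u5.1} {u5.2}, out.j being that stage's outer ports


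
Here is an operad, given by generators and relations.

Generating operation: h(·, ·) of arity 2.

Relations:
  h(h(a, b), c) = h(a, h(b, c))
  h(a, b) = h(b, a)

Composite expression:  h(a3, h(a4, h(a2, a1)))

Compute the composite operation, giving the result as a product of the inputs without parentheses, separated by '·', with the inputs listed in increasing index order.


Shape and order are irrelevant to h; the a-input set decides.
h(a2, a1) linearizes to a2 · a1
h(a4, h(a2, a1)) linearizes to a4 · a2 · a1
h(a3, h(a4, h(a2, a1))) linearizes to a3 · a4 · a2 · a1
rearranged into index order: a1 · a2 · a3 · a4

a1 · a2 · a3 · a4


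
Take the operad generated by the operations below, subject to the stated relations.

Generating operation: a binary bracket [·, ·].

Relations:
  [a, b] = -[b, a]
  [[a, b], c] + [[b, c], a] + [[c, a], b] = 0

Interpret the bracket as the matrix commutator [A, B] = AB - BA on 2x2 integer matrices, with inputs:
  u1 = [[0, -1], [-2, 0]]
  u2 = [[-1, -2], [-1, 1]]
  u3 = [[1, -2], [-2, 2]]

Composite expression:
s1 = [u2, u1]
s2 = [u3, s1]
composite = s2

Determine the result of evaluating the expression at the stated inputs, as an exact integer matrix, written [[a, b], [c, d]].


[u2, u1] = [[3, 2], [-4, -3]]
[u3, [u2, u1]] = [[12, 10], [-16, -12]]

[[12, 10], [-16, -12]]


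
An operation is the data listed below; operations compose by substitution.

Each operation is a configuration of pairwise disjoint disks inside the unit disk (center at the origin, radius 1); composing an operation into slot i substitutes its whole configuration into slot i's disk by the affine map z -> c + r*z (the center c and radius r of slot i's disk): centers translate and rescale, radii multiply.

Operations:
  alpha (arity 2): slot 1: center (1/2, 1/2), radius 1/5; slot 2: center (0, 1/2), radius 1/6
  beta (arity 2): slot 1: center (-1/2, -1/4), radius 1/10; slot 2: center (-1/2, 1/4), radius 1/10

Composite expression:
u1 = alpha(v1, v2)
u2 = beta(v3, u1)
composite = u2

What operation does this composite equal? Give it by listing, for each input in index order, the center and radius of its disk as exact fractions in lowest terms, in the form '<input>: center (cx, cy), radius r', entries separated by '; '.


v1: center (-9/20, 3/10), radius 1/50; v2: center (-1/2, 3/10), radius 1/60; v3: center (-1/2, -1/4), radius 1/10

Only the slot chain above each v matters under beta; compose those maps.
tracing v3 down its 1-map path: center (-1/2, -1/4), radius 1/10
tracing v1 down its 2-map path: center (-9/20, 3/10), radius 1/50
tracing v2 down its 2-map path: center (-1/2, 3/10), radius 1/60


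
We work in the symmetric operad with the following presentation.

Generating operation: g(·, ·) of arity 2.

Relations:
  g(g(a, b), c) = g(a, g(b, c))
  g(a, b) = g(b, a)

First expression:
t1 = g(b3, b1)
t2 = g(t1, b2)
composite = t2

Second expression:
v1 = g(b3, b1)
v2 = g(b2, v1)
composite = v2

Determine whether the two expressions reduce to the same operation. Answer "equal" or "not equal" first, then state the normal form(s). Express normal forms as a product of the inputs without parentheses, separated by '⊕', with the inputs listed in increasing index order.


equal: each reduces to b1 ⊕ b2 ⊕ b3

Normal form of the first expression: b1 ⊕ b2 ⊕ b3
Normal form of the second expression: b1 ⊕ b2 ⊕ b3
The normal forms match — equal.


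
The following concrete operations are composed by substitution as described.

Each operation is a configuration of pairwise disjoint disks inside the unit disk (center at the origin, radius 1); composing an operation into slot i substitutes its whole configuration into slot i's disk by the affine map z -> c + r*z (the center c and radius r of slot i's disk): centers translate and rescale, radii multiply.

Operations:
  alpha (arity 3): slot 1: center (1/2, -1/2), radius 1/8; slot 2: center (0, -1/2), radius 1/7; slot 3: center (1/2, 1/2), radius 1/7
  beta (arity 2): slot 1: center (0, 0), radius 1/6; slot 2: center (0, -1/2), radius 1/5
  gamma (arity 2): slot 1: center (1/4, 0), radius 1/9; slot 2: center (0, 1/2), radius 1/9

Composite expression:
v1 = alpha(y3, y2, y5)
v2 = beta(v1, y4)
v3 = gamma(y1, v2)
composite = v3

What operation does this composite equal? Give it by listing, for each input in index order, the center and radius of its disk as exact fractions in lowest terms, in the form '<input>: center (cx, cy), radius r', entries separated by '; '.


y1: center (1/4, 0), radius 1/9; y2: center (0, 53/108), radius 1/378; y3: center (1/108, 53/108), radius 1/432; y4: center (0, 4/9), radius 1/45; y5: center (1/108, 55/108), radius 1/378


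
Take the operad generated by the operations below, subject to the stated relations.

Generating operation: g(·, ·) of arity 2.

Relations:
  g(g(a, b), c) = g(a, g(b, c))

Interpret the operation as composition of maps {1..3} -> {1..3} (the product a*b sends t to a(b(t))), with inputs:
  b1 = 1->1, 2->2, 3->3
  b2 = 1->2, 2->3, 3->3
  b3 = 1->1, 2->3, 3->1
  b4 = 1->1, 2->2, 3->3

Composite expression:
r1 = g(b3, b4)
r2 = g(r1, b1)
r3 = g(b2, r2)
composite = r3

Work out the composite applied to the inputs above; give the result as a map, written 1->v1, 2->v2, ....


g(b3, b4) = 1->1, 2->3, 3->1
g(g(b3, b4), b1) = 1->1, 2->3, 3->1
g(b2, g(g(b3, b4), b1)) = 1->2, 2->3, 3->2

1->2, 2->3, 3->2


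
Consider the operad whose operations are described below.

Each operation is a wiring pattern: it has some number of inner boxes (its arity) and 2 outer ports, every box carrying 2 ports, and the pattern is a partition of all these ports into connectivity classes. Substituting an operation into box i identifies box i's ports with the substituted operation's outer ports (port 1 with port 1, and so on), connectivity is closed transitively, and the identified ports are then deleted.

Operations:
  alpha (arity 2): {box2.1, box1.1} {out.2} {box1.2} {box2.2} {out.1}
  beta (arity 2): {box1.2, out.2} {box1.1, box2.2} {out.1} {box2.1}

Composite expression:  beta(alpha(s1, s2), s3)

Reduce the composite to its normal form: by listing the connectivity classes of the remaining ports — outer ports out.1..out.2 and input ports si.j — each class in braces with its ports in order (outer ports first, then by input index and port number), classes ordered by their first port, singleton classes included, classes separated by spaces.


Two ports join when wires chain via beta-identified ports.
composing alpha on (s1, s2), with out.j its own outer ports: {out.1} {out.2} {s1.1, s2.1} {s1.2} {s2.2}
composing beta on (s1, s2, s3), with out.j its own outer ports: {out.1} {out.2} {s1.1, s2.1} {s1.2} {s2.2} {s3.1} {s3.2}

{out.1} {out.2} {s1.1, s2.1} {s1.2} {s2.2} {s3.1} {s3.2}


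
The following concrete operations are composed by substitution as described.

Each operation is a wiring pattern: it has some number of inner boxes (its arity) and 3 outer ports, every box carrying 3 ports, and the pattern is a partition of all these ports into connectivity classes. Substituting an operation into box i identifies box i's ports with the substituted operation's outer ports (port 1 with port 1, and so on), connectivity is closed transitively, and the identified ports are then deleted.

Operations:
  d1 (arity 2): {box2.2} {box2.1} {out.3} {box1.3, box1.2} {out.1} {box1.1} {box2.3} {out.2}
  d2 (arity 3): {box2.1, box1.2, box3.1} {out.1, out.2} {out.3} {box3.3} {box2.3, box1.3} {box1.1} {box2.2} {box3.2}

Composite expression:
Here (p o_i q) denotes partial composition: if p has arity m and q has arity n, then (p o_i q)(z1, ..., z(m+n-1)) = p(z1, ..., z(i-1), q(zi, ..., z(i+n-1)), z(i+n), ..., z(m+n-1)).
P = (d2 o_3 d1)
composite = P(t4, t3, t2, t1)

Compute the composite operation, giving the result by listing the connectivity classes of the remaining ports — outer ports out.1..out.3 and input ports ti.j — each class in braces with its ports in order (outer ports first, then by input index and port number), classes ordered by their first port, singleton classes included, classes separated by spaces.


{out.1, out.2} {out.3} {t1.1} {t1.2} {t1.3} {t2.1} {t2.2, t2.3} {t3.1, t4.2} {t3.2} {t3.3, t4.3} {t4.1}

Treat the ports identified at d2 as solder joints: merge, then drop.
the subtree at d1 composes to {out.1} {out.2} {out.3} {t1.1} {t1.2} {t1.3} {t2.1} {t2.2, t2.3} on (t2, t1); out.j = own outer ports
the subtree at d2 composes to {out.1, out.2} {out.3} {t1.1} {t1.2} {t1.3} {t2.1} {t2.2, t2.3} {t3.1, t4.2} {t3.2} {t3.3, t4.3} {t4.1} on (t4, t3, t2, t1); out.j = own outer ports


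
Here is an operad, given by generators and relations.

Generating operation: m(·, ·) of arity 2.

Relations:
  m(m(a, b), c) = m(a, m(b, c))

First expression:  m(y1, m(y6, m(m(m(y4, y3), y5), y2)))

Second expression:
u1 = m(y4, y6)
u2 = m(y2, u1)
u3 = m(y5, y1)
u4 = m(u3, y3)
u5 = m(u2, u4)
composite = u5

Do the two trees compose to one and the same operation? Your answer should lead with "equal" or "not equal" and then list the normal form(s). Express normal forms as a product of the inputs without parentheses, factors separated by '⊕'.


not equal — first y1 ⊕ y6 ⊕ y4 ⊕ y3 ⊕ y5 ⊕ y2, second y2 ⊕ y4 ⊕ y6 ⊕ y5 ⊕ y1 ⊕ y3


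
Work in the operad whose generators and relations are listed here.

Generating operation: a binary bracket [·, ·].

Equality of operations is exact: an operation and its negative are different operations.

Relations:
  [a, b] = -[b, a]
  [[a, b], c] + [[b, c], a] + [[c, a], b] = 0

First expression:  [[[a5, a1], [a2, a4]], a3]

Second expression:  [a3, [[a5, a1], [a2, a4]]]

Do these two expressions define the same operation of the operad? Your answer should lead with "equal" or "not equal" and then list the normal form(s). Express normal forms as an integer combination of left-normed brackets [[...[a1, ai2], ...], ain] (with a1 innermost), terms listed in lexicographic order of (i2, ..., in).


not equal — first -[[[[a1, a5], a2], a4], a3] + [[[[a1, a5], a4], a2], a3], second [[[[a1, a5], a2], a4], a3] - [[[[a1, a5], a4], a2], a3]

Normal form of the first expression: -[[[[a1, a5], a2], a4], a3] + [[[[a1, a5], a4], a2], a3]
Normal form of the second expression: [[[[a1, a5], a2], a4], a3] - [[[[a1, a5], a4], a2], a3]
No match — not equal.


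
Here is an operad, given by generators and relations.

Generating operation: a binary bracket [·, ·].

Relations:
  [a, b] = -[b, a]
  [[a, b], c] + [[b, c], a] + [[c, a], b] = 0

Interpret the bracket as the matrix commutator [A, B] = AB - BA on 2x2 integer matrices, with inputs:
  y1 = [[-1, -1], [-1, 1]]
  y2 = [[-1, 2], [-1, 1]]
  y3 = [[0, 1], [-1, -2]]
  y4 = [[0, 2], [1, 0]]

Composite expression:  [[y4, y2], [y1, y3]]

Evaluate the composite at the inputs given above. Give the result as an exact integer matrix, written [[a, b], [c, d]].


[y4, y2] = [[-4, 4], [-2, 4]]
[y1, y3] = [[2, 0], [-4, -2]]
[[y4, y2], [y1, y3]] = [[-16, -16], [-40, 16]]

[[-16, -16], [-40, 16]]


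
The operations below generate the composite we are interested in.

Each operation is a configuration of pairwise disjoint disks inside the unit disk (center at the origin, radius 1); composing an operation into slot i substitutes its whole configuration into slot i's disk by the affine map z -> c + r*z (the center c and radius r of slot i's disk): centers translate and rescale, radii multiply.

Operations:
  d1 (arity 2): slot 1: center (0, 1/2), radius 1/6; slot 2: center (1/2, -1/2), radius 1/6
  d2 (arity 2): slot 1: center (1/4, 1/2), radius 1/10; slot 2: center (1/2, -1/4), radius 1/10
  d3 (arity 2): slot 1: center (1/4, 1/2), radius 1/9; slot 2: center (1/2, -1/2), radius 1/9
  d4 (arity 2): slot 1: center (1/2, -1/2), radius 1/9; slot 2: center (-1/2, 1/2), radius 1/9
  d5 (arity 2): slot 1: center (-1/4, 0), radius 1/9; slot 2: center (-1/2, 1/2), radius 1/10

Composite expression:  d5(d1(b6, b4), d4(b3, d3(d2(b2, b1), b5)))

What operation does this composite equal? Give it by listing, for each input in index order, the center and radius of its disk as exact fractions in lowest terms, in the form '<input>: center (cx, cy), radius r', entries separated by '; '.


Only the slot chain above each b matters under d5; compose those maps.
input b6: composing its 2 substitution steps yields center (-1/4, 1/18), radius 1/54
input b4: composing its 2 substitution steps yields center (-7/36, -1/18), radius 1/54
input b3: composing its 2 substitution steps yields center (-9/20, 9/20), radius 1/90
input b2: composing its 4 substitution steps yields center (-443/810, 901/1620), radius 1/8100
input b1: composing its 4 substitution steps yields center (-1771/3240, 1799/3240), radius 1/8100
input b5: composing its 3 substitution steps yields center (-49/90, 49/90), radius 1/810

b1: center (-1771/3240, 1799/3240), radius 1/8100; b2: center (-443/810, 901/1620), radius 1/8100; b3: center (-9/20, 9/20), radius 1/90; b4: center (-7/36, -1/18), radius 1/54; b5: center (-49/90, 49/90), radius 1/810; b6: center (-1/4, 1/18), radius 1/54


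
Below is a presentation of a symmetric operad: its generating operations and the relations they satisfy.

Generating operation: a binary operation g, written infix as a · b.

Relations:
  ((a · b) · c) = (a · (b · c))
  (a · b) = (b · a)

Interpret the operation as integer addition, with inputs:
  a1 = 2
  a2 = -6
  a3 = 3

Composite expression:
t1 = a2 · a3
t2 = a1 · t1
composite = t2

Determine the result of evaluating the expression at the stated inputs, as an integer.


-1


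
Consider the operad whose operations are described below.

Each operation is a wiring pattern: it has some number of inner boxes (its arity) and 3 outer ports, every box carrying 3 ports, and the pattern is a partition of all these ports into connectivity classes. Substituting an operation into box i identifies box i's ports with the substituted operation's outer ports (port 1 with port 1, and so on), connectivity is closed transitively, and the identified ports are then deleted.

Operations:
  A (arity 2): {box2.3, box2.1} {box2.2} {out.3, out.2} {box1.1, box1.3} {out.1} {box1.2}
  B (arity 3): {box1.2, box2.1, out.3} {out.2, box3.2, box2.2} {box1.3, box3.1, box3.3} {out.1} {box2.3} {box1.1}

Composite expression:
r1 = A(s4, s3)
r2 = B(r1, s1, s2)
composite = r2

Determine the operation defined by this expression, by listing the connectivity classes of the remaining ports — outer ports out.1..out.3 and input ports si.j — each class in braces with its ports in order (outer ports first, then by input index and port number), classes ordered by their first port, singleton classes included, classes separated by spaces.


{out.1} {out.2, s1.2, s2.2} {out.3, s1.1, s2.1, s2.3} {s1.3} {s3.1, s3.3} {s3.2} {s4.1, s4.3} {s4.2}

Reachability decides: close wires over B-identified ports.
through A, on inputs (s4, s3): {out.1} {out.2, out.3} {s3.1, s3.3} {s3.2} {s4.1, s4.3} {s4.2} (out.j = stage outer ports)
through B, on inputs (s4, s3, s1, s2): {out.1} {out.2, s1.2, s2.2} {out.3, s1.1, s2.1, s2.3} {s1.3} {s3.1, s3.3} {s3.2} {s4.1, s4.3} {s4.2} (out.j = stage outer ports)
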